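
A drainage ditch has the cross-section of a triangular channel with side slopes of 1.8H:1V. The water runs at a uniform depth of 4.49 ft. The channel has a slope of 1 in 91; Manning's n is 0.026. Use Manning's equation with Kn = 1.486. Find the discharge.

Q = 341 ft³/s

For a triangular section with side slope z = 1.8: A = zy² = 1.8×4.49² = 36.29 ft²; P = 2y√(1+z²) = 2×4.49×2.059 = 18.49 ft.
Hydraulic radius R = A/P = 36.29/18.49 = 1.962 ft.
Manning's equation: Q = (1.486/n) A R^(2/3) S^(1/2) = (1.486/0.026) × 36.29 × 1.962^(2/3) × 0.01099^(1/2) = 341 ft³/s.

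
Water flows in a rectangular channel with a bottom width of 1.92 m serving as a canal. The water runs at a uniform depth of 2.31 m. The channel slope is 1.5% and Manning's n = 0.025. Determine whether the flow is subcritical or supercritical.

subcritical

Flow area A = b·y = 1.92 × 2.31 = 4.435 m². Wetted perimeter P = b + 2y = 1.92 + 2×2.31 = 6.54 m.
Hydraulic radius R = A/P = 4.435/6.54 = 0.6782 m.
V = (1/n) R^(2/3) √S = (1/0.025) × 0.6782^(2/3) × √0.015 = 3.781 m/s. Hydraulic depth D_h = A/T = 4.435/1.92 = 2.31 m.
Froude number Fr = V/√(g·D_h) = 3.781/√(9.81×2.31) = 0.794, which is less than 1, so the flow is subcritical.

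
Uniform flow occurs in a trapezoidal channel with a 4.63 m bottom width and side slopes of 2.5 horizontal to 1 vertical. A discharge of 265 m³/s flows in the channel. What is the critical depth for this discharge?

y_c = 3.88 m

At critical depth, Q² T / (g A³) = 1, i.e. A³/T = Q²/g = 265²/9.81 = 7159.
Try y = 2.8 m: A³/T = 1854 — too small.
Try y = 3.88 m: A³/T = 7153 — matches.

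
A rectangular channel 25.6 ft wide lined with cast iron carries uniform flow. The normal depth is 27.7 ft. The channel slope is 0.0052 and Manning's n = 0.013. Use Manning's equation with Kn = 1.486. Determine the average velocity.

Flow area A = b·y = 25.6 × 27.7 = 709.1 ft². Wetted perimeter P = b + 2y = 25.6 + 2×27.7 = 81 ft.
Hydraulic radius R = A/P = 709.1/81 = 8.755 ft.
From Manning's equation, V = (1.486/n) R^(2/3) S^(1/2) = (1.486/0.013) × 8.755^(2/3) × 0.0052^(1/2) = 35 ft/s.

V = 35 ft/s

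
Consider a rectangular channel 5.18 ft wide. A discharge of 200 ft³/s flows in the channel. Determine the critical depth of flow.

For a rectangular channel, critical depth y_c = (q²/g)^(1/3) where q = Q/b = 200/5.18 = 38.61 ft²/s.
So y_c = (38.61²/32.2)^(1/3) = 3.59 ft.

y_c = 3.59 ft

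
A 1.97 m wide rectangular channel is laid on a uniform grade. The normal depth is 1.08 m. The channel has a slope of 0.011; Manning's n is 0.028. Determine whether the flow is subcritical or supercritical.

Flow area A = b·y = 1.97 × 1.08 = 2.128 m². Wetted perimeter P = b + 2y = 1.97 + 2×1.08 = 4.13 m.
Hydraulic radius R = A/P = 2.128/4.13 = 0.5152 m.
V = (1/n) R^(2/3) √S = (1/0.028) × 0.5152^(2/3) × √0.011 = 2.407 m/s. Hydraulic depth D_h = A/T = 2.128/1.97 = 1.08 m.
Froude number Fr = V/√(g·D_h) = 2.407/√(9.81×1.08) = 0.74, which is less than 1, so the flow is subcritical.

subcritical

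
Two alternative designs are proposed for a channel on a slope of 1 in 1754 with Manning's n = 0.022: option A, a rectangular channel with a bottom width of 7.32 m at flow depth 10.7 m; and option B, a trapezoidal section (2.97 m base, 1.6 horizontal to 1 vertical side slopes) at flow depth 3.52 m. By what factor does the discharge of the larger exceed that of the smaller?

3.33

Channel A: Flow area A = b·y = 7.32 × 10.7 = 78.32 m². Wetted perimeter P = b + 2y = 7.32 + 2×10.7 = 28.72 m. Hydraulic radius R = A/P = 78.32/28.72 = 2.727 m. Q_A = (1/0.022)·78.32·2.727^(2/3)·√0.0005701 = 165.9 m³/s.
Channel B: With bottom width b = 2.97 m and side slope z = 1.6: A = (b + zy)y = (2.97 + 1.6×3.52)×3.52 = 30.28 m²; P = b + 2y√(1+z²) = 2.97 + 2×3.52×1.887 = 16.25 m. Hydraulic radius R = A/P = 30.28/16.25 = 1.863 m. Q_B = (1/0.022)·30.28·1.863^(2/3)·√0.0005701 = 49.76 m³/s.
The larger discharge is 165.9 m³/s and the smaller is 49.76 m³/s; the ratio is 3.33.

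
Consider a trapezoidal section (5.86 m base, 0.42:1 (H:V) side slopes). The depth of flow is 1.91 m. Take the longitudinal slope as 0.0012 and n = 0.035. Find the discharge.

Q = 14.8 m³/s

With bottom width b = 5.86 m and side slope z = 0.42: A = (b + zy)y = (5.86 + 0.42×1.91)×1.91 = 12.72 m²; P = b + 2y√(1+z²) = 5.86 + 2×1.91×1.085 = 10 m.
Hydraulic radius R = A/P = 12.72/10 = 1.272 m.
Manning's equation: Q = (1/n) A R^(2/3) S^(1/2) = (1/0.035) × 12.72 × 1.272^(2/3) × 0.0012^(1/2) = 14.8 m³/s.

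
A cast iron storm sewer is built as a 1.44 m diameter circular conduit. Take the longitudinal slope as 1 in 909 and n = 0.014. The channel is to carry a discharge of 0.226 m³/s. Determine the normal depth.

y_n = 0.331 m

Manning's equation rearranged: A R^(2/3) = nQ / (1·√S) = 0.014 × 0.226 / (√0.0011) = 0.09539.
Try y = 0.237 m: A R^(2/3) = 0.0485 — short.
Try y = 0.362 m: A R^(2/3) = 0.1141 — over.
Try y = 0.331 m: A R^(2/3) = 0.09551 — matches.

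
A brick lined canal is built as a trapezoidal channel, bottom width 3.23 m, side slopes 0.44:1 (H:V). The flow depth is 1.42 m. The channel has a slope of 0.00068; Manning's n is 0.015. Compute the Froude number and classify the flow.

With bottom width b = 3.23 m and side slope z = 0.44: A = (b + zy)y = (3.23 + 0.44×1.42)×1.42 = 5.474 m²; P = b + 2y√(1+z²) = 3.23 + 2×1.42×1.093 = 6.333 m.
Hydraulic radius R = A/P = 5.474/6.333 = 0.8644 m.
V = (1/n) R^(2/3) √S = (1/0.015) × 0.8644^(2/3) × √0.00068 = 1.577 m/s. Hydraulic depth D_h = A/T = 5.474/4.48 = 1.222 m.
Froude number Fr = V/√(g·D_h) = 1.577/√(9.81×1.222) = 0.456, which is less than 1, so the flow is subcritical.

subcritical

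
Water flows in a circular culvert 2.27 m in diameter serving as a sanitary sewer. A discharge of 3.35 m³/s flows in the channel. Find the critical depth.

y_c = 0.839 m

At critical depth, Q² T / (g A³) = 1, i.e. A³/T = Q²/g = 3.35²/9.81 = 1.144.
Trying y = 1.05 m: A³/T = 2.711 — over.
Trying y = 0.644 m: A³/T = 0.4121 — short.
Trying y = 0.839 m: A³/T = 1.146 — matches.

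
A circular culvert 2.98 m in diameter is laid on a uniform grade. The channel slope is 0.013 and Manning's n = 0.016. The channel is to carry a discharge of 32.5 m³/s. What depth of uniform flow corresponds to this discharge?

y_n = 2.01 m

Manning's equation rearranged: A R^(2/3) = nQ / (1·√S) = 0.016 × 32.5 / (√0.013) = 4.561.
Try y = 1.56 m: A R^(2/3) = 3.096 — short.
Try y = 2.48 m: A R^(2/3) = 5.808 — over.
Try y = 2.01 m: A R^(2/3) = 4.566 — close enough.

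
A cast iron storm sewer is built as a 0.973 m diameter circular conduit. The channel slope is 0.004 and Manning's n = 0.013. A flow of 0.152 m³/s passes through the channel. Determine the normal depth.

y_n = 0.216 m

Manning's equation rearranged: A R^(2/3) = nQ / (1·√S) = 0.013 × 0.152 / (√0.004) = 0.03124.
Trying y = 0.244 m: A R^(2/3) = 0.03993 — over.
Trying y = 0.168 m: A R^(2/3) = 0.01881 — short.
Trying y = 0.216 m: A R^(2/3) = 0.03131 — close enough.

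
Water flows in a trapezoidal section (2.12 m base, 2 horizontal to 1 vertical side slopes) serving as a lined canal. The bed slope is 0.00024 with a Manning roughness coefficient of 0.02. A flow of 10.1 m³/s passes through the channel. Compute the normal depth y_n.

y_n = 2 m

Manning's equation rearranged: A R^(2/3) = nQ / (1·√S) = 0.02 × 10.1 / (√0.00024) = 13.04.
At y = 1.56 m: A R^(2/3) = 7.612 — too small.
At y = 2 m: A R^(2/3) = 13.09 — close enough.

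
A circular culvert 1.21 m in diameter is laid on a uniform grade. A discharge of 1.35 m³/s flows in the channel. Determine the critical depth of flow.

y_c = 0.632 m

At critical depth, Q² T / (g A³) = 1, i.e. A³/T = Q²/g = 1.35²/9.81 = 0.1858.
At y = 0.436 m: A³/T = 0.04472 — low.
At y = 0.781 m: A³/T = 0.4176 — high.
At y = 0.632 m: A³/T = 0.1856 — ≈ 0.1858.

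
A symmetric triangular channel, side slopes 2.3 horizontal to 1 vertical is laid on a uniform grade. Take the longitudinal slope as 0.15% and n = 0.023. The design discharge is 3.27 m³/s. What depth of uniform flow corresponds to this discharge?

y_n = 1.14 m

Manning's equation rearranged: A R^(2/3) = nQ / (1·√S) = 0.023 × 3.27 / (√0.0015) = 1.942.
At y = 1.29 m: A R^(2/3) = 2.697 — too large.
At y = 0.969 m: A R^(2/3) = 1.257 — too small.
At y = 1.14 m: A R^(2/3) = 1.94 — ≈ 1.942.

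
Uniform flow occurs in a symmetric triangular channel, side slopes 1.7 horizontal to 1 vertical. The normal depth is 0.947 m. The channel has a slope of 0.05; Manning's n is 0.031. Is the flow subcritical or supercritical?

supercritical

For a triangular section with side slope z = 1.7: A = zy² = 1.7×0.947² = 1.525 m²; P = 2y√(1+z²) = 2×0.947×1.972 = 3.736 m.
Hydraulic radius R = A/P = 1.525/3.736 = 0.4081 m.
V = (1/n) R^(2/3) √S = (1/0.031) × 0.4081^(2/3) × √0.05 = 3.969 m/s. Hydraulic depth D_h = A/T = 1.525/3.22 = 0.4735 m.
Froude number Fr = V/√(g·D_h) = 3.969/√(9.81×0.4735) = 1.84, which is greater than 1, so the flow is supercritical.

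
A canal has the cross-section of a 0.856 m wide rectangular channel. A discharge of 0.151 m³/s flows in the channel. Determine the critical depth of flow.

For a rectangular channel, critical depth y_c = (q²/g)^(1/3) where q = Q/b = 0.151/0.856 = 0.1764 m²/s.
So y_c = (0.1764²/9.81)^(1/3) = 0.147 m.

y_c = 0.147 m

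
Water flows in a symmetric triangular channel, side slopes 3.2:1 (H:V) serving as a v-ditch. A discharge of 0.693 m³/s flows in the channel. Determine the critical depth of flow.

At critical depth, Q² T / (g A³) = 1, i.e. A³/T = Q²/g = 0.693²/9.81 = 0.04896.
Try y = 0.311 m: A³/T = 0.0149 — short.
Try y = 0.481 m: A³/T = 0.1318 — over.
Try y = 0.395 m: A³/T = 0.04923 — ≈ 0.04896.

y_c = 0.395 m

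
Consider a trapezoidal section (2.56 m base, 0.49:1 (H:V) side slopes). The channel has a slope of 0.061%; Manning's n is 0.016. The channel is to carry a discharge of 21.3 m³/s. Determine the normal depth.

Manning's equation rearranged: A R^(2/3) = nQ / (1·√S) = 0.016 × 21.3 / (√0.00061) = 13.8.
Trying y = 2.43 m: A R^(2/3) = 9.965 — low.
Trying y = 3.36 m: A R^(2/3) = 17.75 — high.
Trying y = 2.92 m: A R^(2/3) = 13.78 — ≈ 13.8.

y_n = 2.92 m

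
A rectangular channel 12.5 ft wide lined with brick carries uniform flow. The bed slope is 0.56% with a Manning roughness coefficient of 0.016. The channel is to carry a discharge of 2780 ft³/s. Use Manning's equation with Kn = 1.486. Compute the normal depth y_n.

y_n = 12.4 ft

Manning's equation rearranged: A R^(2/3) = nQ / (1.486·√S) = 0.016 × 2780 / (1.486 × √0.0056) = 400.
Trying y = 14.7 ft: A R^(2/3) = 492.3 — over.
Trying y = 10.2 ft: A R^(2/3) = 314.6 — short.
Trying y = 12.4 ft: A R^(2/3) = 400.6 — ≈ 400.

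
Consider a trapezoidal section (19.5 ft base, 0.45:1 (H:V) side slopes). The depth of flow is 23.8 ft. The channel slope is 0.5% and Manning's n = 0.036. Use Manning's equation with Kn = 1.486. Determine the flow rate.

Q = 9760 ft³/s

With bottom width b = 19.5 ft and side slope z = 0.45: A = (b + zy)y = (19.5 + 0.45×23.8)×23.8 = 719 ft²; P = b + 2y√(1+z²) = 19.5 + 2×23.8×1.097 = 71.7 ft.
Hydraulic radius R = A/P = 719/71.7 = 10.03 ft.
Manning's equation: Q = (1.486/n) A R^(2/3) S^(1/2) = (1.486/0.036) × 719 × 10.03^(2/3) × 0.005^(1/2) = 9760 ft³/s.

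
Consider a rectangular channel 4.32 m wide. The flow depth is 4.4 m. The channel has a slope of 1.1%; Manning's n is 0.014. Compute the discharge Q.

Q = 182 m³/s

Flow area A = b·y = 4.32 × 4.4 = 19.01 m². Wetted perimeter P = b + 2y = 4.32 + 2×4.4 = 13.12 m.
Hydraulic radius R = A/P = 19.01/13.12 = 1.449 m.
Manning's equation: Q = (1/n) A R^(2/3) S^(1/2) = (1/0.014) × 19.01 × 1.449^(2/3) × 0.011^(1/2) = 182 m³/s.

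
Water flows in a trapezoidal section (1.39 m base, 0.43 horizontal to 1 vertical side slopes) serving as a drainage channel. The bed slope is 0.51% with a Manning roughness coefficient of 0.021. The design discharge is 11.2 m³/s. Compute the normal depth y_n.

y_n = 1.84 m

Manning's equation rearranged: A R^(2/3) = nQ / (1·√S) = 0.021 × 11.2 / (√0.0051) = 3.293.
At y = 1.26 m: A R^(2/3) = 1.71 — low.
At y = 2.35 m: A R^(2/3) = 5.129 — high.
At y = 1.84 m: A R^(2/3) = 3.295 — close enough.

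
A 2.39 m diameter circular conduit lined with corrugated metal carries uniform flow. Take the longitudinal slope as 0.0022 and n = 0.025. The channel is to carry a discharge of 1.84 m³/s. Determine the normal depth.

Manning's equation rearranged: A R^(2/3) = nQ / (1·√S) = 0.025 × 1.84 / (√0.0022) = 0.9807.
Try y = 1.01 m: A R^(2/3) = 1.185 — high.
Try y = 0.666 m: A R^(2/3) = 0.5399 — low.
Try y = 0.911 m: A R^(2/3) = 0.9814 — close enough.

y_n = 0.911 m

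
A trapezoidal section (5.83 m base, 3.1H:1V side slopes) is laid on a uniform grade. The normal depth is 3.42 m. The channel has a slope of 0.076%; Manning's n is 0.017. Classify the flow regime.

With bottom width b = 5.83 m and side slope z = 3.1: A = (b + zy)y = (5.83 + 3.1×3.42)×3.42 = 56.2 m²; P = b + 2y√(1+z²) = 5.83 + 2×3.42×3.257 = 28.11 m.
Hydraulic radius R = A/P = 56.2/28.11 = 1.999 m.
V = (1/n) R^(2/3) √S = (1/0.017) × 1.999^(2/3) × √0.00076 = 2.574 m/s. Hydraulic depth D_h = A/T = 56.2/27.03 = 2.079 m.
Froude number Fr = V/√(g·D_h) = 2.574/√(9.81×2.079) = 0.57, which is less than 1, so the flow is subcritical.

subcritical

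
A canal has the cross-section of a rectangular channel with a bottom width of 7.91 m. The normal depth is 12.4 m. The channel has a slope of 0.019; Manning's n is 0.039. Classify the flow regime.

subcritical

Flow area A = b·y = 7.91 × 12.4 = 98.08 m². Wetted perimeter P = b + 2y = 7.91 + 2×12.4 = 32.71 m.
Hydraulic radius R = A/P = 98.08/32.71 = 2.999 m.
V = (1/n) R^(2/3) √S = (1/0.039) × 2.999^(2/3) × √0.019 = 7.349 m/s. Hydraulic depth D_h = A/T = 98.08/7.91 = 12.4 m.
Froude number Fr = V/√(g·D_h) = 7.349/√(9.81×12.4) = 0.666, which is less than 1, so the flow is subcritical.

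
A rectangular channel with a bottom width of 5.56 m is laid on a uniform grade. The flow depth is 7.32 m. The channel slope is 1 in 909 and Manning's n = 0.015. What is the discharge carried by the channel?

Flow area A = b·y = 5.56 × 7.32 = 40.7 m². Wetted perimeter P = b + 2y = 5.56 + 2×7.32 = 20.2 m.
Hydraulic radius R = A/P = 40.7/20.2 = 2.015 m.
Manning's equation: Q = (1/n) A R^(2/3) S^(1/2) = (1/0.015) × 40.7 × 2.015^(2/3) × 0.0011^(1/2) = 144 m³/s.

Q = 144 m³/s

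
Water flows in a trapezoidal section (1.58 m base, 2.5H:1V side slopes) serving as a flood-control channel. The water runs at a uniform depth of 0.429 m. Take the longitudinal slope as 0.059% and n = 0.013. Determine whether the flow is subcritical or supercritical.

subcritical

With bottom width b = 1.58 m and side slope z = 2.5: A = (b + zy)y = (1.58 + 2.5×0.429)×0.429 = 1.138 m²; P = b + 2y√(1+z²) = 1.58 + 2×0.429×2.693 = 3.89 m.
Hydraulic radius R = A/P = 1.138/3.89 = 0.2925 m.
V = (1/n) R^(2/3) √S = (1/0.013) × 0.2925^(2/3) × √0.00059 = 0.8233 m/s. Hydraulic depth D_h = A/T = 1.138/3.725 = 0.3055 m.
Froude number Fr = V/√(g·D_h) = 0.8233/√(9.81×0.3055) = 0.476, which is less than 1, so the flow is subcritical.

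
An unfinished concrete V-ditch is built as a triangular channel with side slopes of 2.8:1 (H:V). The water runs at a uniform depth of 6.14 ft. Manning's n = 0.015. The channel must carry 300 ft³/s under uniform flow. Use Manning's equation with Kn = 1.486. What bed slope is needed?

For a triangular section with side slope z = 2.8: A = zy² = 2.8×6.14² = 105.6 ft²; P = 2y√(1+z²) = 2×6.14×2.973 = 36.51 ft.
Hydraulic radius R = A/P = 105.6/36.51 = 2.891 ft.
From Manning's equation, S = [nQ / (1.486 A R^(2/3))]² = [0.015 × 300 / (1.486 × 105.6 × 2.891^(2/3))]² = 0.0002.

S = 0.0002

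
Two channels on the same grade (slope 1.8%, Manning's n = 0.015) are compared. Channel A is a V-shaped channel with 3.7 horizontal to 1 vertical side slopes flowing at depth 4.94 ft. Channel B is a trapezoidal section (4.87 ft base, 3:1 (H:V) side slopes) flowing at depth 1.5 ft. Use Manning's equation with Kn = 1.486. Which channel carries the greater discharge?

channel A

Channel A: For a triangular section with side slope z = 3.7: A = zy² = 3.7×4.94² = 90.29 ft²; P = 2y√(1+z²) = 2×4.94×3.833 = 37.87 ft. Hydraulic radius R = A/P = 90.29/37.87 = 2.384 ft. Q_A = (1.486/0.015)·90.29·2.384^(2/3)·√0.018 = 2142 ft³/s.
Channel B: With bottom width b = 4.87 ft and side slope z = 3: A = (b + zy)y = (4.87 + 3×1.5)×1.5 = 14.06 ft²; P = b + 2y√(1+z²) = 4.87 + 2×1.5×3.162 = 14.36 ft. Hydraulic radius R = A/P = 14.06/14.36 = 0.979 ft. Q_B = (1.486/0.015)·14.06·0.979^(2/3)·√0.018 = 184.2 ft³/s.
Q_A = 2142 ft³/s vs Q_B = 184.2 ft³/s, so channel A carries more.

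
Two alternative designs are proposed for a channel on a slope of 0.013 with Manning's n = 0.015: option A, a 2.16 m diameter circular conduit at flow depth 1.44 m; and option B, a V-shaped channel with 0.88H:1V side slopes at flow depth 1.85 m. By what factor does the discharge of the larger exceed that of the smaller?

1.14

Channel A: For a circular section of diameter D = 2.16 m at depth y = 1.44 m, the central angle is θ = 2 arccos(1 − 2y/D) = 3.821 rad. Then A = (D²/8)(θ − sin θ) = 2.595 m² and P = Dθ/2 = 4.127 m. Hydraulic radius R = A/P = 2.595/4.127 = 0.6288 m. Q_A = (1/0.015)·2.595·0.6288^(2/3)·√0.013 = 14.48 m³/s.
Channel B: For a triangular section with side slope z = 0.88: A = zy² = 0.88×1.85² = 3.012 m²; P = 2y√(1+z²) = 2×1.85×1.332 = 4.929 m. Hydraulic radius R = A/P = 3.012/4.929 = 0.6111 m. Q_B = (1/0.015)·3.012·0.6111^(2/3)·√0.013 = 16.49 m³/s.
The larger discharge is 16.49 m³/s and the smaller is 14.48 m³/s; the ratio is 1.14.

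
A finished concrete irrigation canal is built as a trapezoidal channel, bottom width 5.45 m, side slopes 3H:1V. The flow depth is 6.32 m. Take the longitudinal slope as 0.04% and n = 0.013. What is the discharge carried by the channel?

With bottom width b = 5.45 m and side slope z = 3: A = (b + zy)y = (5.45 + 3×6.32)×6.32 = 154.3 m²; P = b + 2y√(1+z²) = 5.45 + 2×6.32×3.162 = 45.42 m.
Hydraulic radius R = A/P = 154.3/45.42 = 3.396 m.
Manning's equation: Q = (1/n) A R^(2/3) S^(1/2) = (1/0.013) × 154.3 × 3.396^(2/3) × 0.0004^(1/2) = 536 m³/s.

Q = 536 m³/s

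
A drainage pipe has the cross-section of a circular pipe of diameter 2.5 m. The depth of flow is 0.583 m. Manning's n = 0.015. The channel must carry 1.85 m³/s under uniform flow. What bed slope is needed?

S = 0.0042

For a circular section of diameter D = 2.5 m at depth y = 0.583 m, the central angle is θ = 2 arccos(1 − 2y/D) = 2.016 rad. Then A = (D²/8)(θ − sin θ) = 0.8698 m² and P = Dθ/2 = 2.52 m.
Hydraulic radius R = A/P = 0.8698/2.52 = 0.3452 m.
From Manning's equation, S = [nQ / (1 A R^(2/3))]² = [0.015 × 1.85 / (1 × 0.8698 × 0.3452^(2/3))]² = 0.0042.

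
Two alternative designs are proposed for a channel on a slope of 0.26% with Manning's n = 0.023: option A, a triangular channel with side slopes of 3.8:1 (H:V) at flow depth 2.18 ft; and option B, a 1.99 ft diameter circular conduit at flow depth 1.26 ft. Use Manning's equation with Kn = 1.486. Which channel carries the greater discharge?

Channel A: For a triangular section with side slope z = 3.8: A = zy² = 3.8×2.18² = 18.06 ft²; P = 2y√(1+z²) = 2×2.18×3.929 = 17.13 ft. Hydraulic radius R = A/P = 18.06/17.13 = 1.054 ft. Q_A = (1.486/0.023)·18.06·1.054^(2/3)·√0.0026 = 61.62 ft³/s.
Channel B: For a circular section of diameter D = 1.99 ft at depth y = 1.26 ft, the central angle is θ = 2 arccos(1 − 2y/D) = 3.681 rad. Then A = (D²/8)(θ − sin θ) = 2.076 ft² and P = Dθ/2 = 3.662 ft. Hydraulic radius R = A/P = 2.076/3.662 = 0.5669 ft. Q_B = (1.486/0.023)·2.076·0.5669^(2/3)·√0.0026 = 4.685 ft³/s.
Q_A = 61.62 ft³/s vs Q_B = 4.685 ft³/s, so channel A carries more.

channel A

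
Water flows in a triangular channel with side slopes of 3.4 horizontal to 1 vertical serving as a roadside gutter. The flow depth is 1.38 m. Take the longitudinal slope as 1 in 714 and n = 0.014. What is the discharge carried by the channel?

Q = 13.1 m³/s

For a triangular section with side slope z = 3.4: A = zy² = 3.4×1.38² = 6.475 m²; P = 2y√(1+z²) = 2×1.38×3.544 = 9.781 m.
Hydraulic radius R = A/P = 6.475/9.781 = 0.662 m.
Manning's equation: Q = (1/n) A R^(2/3) S^(1/2) = (1/0.014) × 6.475 × 0.662^(2/3) × 0.001401^(1/2) = 13.1 m³/s.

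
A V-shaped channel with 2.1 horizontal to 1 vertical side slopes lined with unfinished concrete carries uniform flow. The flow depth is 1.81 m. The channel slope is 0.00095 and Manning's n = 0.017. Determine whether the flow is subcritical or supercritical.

For a triangular section with side slope z = 2.1: A = zy² = 2.1×1.81² = 6.88 m²; P = 2y√(1+z²) = 2×1.81×2.326 = 8.42 m.
Hydraulic radius R = A/P = 6.88/8.42 = 0.8171 m.
V = (1/n) R^(2/3) √S = (1/0.017) × 0.8171^(2/3) × √0.00095 = 1.585 m/s. Hydraulic depth D_h = A/T = 6.88/7.602 = 0.905 m.
Froude number Fr = V/√(g·D_h) = 1.585/√(9.81×0.905) = 0.532, which is less than 1, so the flow is subcritical.

subcritical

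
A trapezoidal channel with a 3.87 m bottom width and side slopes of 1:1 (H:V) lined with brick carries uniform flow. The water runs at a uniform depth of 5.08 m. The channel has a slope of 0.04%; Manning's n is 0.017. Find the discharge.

Q = 98.3 m³/s

With bottom width b = 3.87 m and side slope z = 1: A = (b + zy)y = (3.87 + 1×5.08)×5.08 = 45.47 m²; P = b + 2y√(1+z²) = 3.87 + 2×5.08×1.414 = 18.24 m.
Hydraulic radius R = A/P = 45.47/18.24 = 2.493 m.
Manning's equation: Q = (1/n) A R^(2/3) S^(1/2) = (1/0.017) × 45.47 × 2.493^(2/3) × 0.0004^(1/2) = 98.3 m³/s.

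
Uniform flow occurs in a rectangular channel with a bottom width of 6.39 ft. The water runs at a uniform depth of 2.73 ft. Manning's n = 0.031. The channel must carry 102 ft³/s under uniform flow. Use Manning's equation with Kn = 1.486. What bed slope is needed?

S = 0.00888

Flow area A = b·y = 6.39 × 2.73 = 17.44 ft². Wetted perimeter P = b + 2y = 6.39 + 2×2.73 = 11.85 ft.
Hydraulic radius R = A/P = 17.44/11.85 = 1.472 ft.
From Manning's equation, S = [nQ / (1.486 A R^(2/3))]² = [0.031 × 102 / (1.486 × 17.44 × 1.472^(2/3))]² = 0.00888.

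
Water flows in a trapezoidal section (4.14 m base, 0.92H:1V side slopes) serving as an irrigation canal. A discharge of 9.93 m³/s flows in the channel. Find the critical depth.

y_c = 0.787 m

At critical depth, Q² T / (g A³) = 1, i.e. A³/T = Q²/g = 9.93²/9.81 = 10.05.
Try y = 0.571 m: A³/T = 3.642 — too small.
Try y = 0.787 m: A³/T = 10.04 — matches.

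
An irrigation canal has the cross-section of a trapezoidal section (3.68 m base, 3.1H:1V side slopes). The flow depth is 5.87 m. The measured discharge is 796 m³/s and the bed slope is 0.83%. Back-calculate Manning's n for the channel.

With bottom width b = 3.68 m and side slope z = 3.1: A = (b + zy)y = (3.68 + 3.1×5.87)×5.87 = 128.4 m²; P = b + 2y√(1+z²) = 3.68 + 2×5.87×3.257 = 41.92 m.
Hydraulic radius R = A/P = 128.4/41.92 = 3.063 m.
Rearranging Manning's equation: n = (1/Q) A R^(2/3) S^(1/2) = (1/796) × 128.4 × 3.063^(2/3) × √0.0083 = 0.031.

n = 0.031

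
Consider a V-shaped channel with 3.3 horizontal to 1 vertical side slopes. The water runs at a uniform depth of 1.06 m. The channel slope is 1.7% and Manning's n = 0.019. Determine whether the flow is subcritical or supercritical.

supercritical

For a triangular section with side slope z = 3.3: A = zy² = 3.3×1.06² = 3.708 m²; P = 2y√(1+z²) = 2×1.06×3.448 = 7.31 m.
Hydraulic radius R = A/P = 3.708/7.31 = 0.5072 m.
V = (1/n) R^(2/3) √S = (1/0.019) × 0.5072^(2/3) × √0.017 = 4.365 m/s. Hydraulic depth D_h = A/T = 3.708/6.996 = 0.53 m.
Froude number Fr = V/√(g·D_h) = 4.365/√(9.81×0.53) = 1.91, which is greater than 1, so the flow is supercritical.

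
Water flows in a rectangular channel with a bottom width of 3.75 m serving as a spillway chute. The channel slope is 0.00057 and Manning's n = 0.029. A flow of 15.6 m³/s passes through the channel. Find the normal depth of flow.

y_n = 4.24 m

Manning's equation rearranged: A R^(2/3) = nQ / (1·√S) = 0.029 × 15.6 / (√0.00057) = 18.95.
Try y = 4.63 m: A R^(2/3) = 21.05 — high.
Try y = 3.18 m: A R^(2/3) = 13.31 — low.
Try y = 4.24 m: A R^(2/3) = 18.94 — close enough.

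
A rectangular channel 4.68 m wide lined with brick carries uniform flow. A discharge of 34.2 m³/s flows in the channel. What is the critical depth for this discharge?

y_c = 1.76 m

For a rectangular channel, critical depth y_c = (q²/g)^(1/3) where q = Q/b = 34.2/4.68 = 7.308 m²/s.
So y_c = (7.308²/9.81)^(1/3) = 1.76 m.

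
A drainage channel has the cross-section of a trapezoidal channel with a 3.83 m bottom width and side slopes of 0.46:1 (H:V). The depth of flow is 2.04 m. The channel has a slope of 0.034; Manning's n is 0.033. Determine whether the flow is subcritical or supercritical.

With bottom width b = 3.83 m and side slope z = 0.46: A = (b + zy)y = (3.83 + 0.46×2.04)×2.04 = 9.728 m²; P = b + 2y√(1+z²) = 3.83 + 2×2.04×1.101 = 8.321 m.
Hydraulic radius R = A/P = 9.728/8.321 = 1.169 m.
V = (1/n) R^(2/3) √S = (1/0.033) × 1.169^(2/3) × √0.034 = 6.201 m/s. Hydraulic depth D_h = A/T = 9.728/5.707 = 1.705 m.
Froude number Fr = V/√(g·D_h) = 6.201/√(9.81×1.705) = 1.52, which is greater than 1, so the flow is supercritical.

supercritical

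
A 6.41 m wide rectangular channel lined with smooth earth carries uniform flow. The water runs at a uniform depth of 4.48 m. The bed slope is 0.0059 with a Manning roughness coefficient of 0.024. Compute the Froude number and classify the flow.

subcritical

Flow area A = b·y = 6.41 × 4.48 = 28.72 m². Wetted perimeter P = b + 2y = 6.41 + 2×4.48 = 15.37 m.
Hydraulic radius R = A/P = 28.72/15.37 = 1.868 m.
V = (1/n) R^(2/3) √S = (1/0.024) × 1.868^(2/3) × √0.0059 = 4.855 m/s. Hydraulic depth D_h = A/T = 28.72/6.41 = 4.48 m.
Froude number Fr = V/√(g·D_h) = 4.855/√(9.81×4.48) = 0.732, which is less than 1, so the flow is subcritical.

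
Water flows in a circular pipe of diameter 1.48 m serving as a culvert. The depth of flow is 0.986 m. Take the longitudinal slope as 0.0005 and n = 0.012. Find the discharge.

For a circular section of diameter D = 1.48 m at depth y = 0.986 m, the central angle is θ = 2 arccos(1 − 2y/D) = 3.819 rad. Then A = (D²/8)(θ − sin θ) = 1.217 m² and P = Dθ/2 = 2.826 m.
Hydraulic radius R = A/P = 1.217/2.826 = 0.4307 m.
Manning's equation: Q = (1/n) A R^(2/3) S^(1/2) = (1/0.012) × 1.217 × 0.4307^(2/3) × 0.0005^(1/2) = 1.29 m³/s.

Q = 1.29 m³/s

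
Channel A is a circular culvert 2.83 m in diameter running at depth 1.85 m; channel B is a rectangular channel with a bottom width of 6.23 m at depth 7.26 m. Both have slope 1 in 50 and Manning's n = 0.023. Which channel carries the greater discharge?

Channel A: For a circular section of diameter D = 2.83 m at depth y = 1.85 m, the central angle is θ = 2 arccos(1 − 2y/D) = 3.767 rad. Then A = (D²/8)(θ − sin θ) = 4.356 m² and P = Dθ/2 = 5.33 m. Hydraulic radius R = A/P = 4.356/5.33 = 0.8174 m. Q_A = (1/0.023)·4.356·0.8174^(2/3)·√0.02 = 23.42 m³/s.
Channel B: Flow area A = b·y = 6.23 × 7.26 = 45.23 m². Wetted perimeter P = b + 2y = 6.23 + 2×7.26 = 20.75 m. Hydraulic radius R = A/P = 45.23/20.75 = 2.18 m. Q_B = (1/0.023)·45.23·2.18^(2/3)·√0.02 = 467.5 m³/s.
Q_A = 23.42 m³/s vs Q_B = 467.5 m³/s, so channel B carries more.

channel B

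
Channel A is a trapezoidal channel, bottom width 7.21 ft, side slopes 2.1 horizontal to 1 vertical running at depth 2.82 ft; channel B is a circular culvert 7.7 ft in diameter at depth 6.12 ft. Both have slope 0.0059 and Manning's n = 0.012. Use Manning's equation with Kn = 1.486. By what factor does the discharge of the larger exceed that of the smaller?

Channel A: With bottom width b = 7.21 ft and side slope z = 2.1: A = (b + zy)y = (7.21 + 2.1×2.82)×2.82 = 37.03 ft²; P = b + 2y√(1+z²) = 7.21 + 2×2.82×2.326 = 20.33 ft. Hydraulic radius R = A/P = 37.03/20.33 = 1.822 ft. Q_A = (1.486/0.012)·37.03·1.822^(2/3)·√0.0059 = 525.4 ft³/s.
Channel B: For a circular section of diameter D = 7.7 ft at depth y = 6.12 ft, the central angle is θ = 2 arccos(1 − 2y/D) = 4.403 rad. Then A = (D²/8)(θ − sin θ) = 39.69 ft² and P = Dθ/2 = 16.95 ft. Hydraulic radius R = A/P = 39.69/16.95 = 2.341 ft. Q_B = (1.486/0.012)·39.69·2.341^(2/3)·√0.0059 = 665.7 ft³/s.
The larger discharge is 665.7 ft³/s and the smaller is 525.4 ft³/s; the ratio is 1.27.

1.27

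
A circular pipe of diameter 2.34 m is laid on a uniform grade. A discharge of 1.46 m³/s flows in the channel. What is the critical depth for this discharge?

y_c = 0.542 m

At critical depth, Q² T / (g A³) = 1, i.e. A³/T = Q²/g = 1.46²/9.81 = 0.2173.
At y = 0.445 m: A³/T = 0.1006 — short.
At y = 0.665 m: A³/T = 0.4828 — over.
At y = 0.542 m: A³/T = 0.2177 — close enough.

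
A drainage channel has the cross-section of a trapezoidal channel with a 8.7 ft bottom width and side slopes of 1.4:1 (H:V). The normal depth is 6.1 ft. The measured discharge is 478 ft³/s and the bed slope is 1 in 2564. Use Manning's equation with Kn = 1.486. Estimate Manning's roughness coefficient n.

n = 0.015

With bottom width b = 8.7 ft and side slope z = 1.4: A = (b + zy)y = (8.7 + 1.4×6.1)×6.1 = 105.2 ft²; P = b + 2y√(1+z²) = 8.7 + 2×6.1×1.72 = 29.69 ft.
Hydraulic radius R = A/P = 105.2/29.69 = 3.542 ft.
Rearranging Manning's equation: n = (1.486/Q) A R^(2/3) S^(1/2) = (1.486/478) × 105.2 × 3.542^(2/3) × √0.00039 = 0.015.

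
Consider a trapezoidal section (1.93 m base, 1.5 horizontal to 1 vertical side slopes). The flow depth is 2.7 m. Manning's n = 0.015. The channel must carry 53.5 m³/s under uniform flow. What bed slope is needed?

With bottom width b = 1.93 m and side slope z = 1.5: A = (b + zy)y = (1.93 + 1.5×2.7)×2.7 = 16.15 m²; P = b + 2y√(1+z²) = 1.93 + 2×2.7×1.803 = 11.66 m.
Hydraulic radius R = A/P = 16.15/11.66 = 1.384 m.
From Manning's equation, S = [nQ / (1 A R^(2/3))]² = [0.015 × 53.5 / (1 × 16.15 × 1.384^(2/3))]² = 0.0016.

S = 0.0016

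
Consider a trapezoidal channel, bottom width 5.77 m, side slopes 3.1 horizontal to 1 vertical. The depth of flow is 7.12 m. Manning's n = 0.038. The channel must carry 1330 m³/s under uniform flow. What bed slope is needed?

S = 0.011

With bottom width b = 5.77 m and side slope z = 3.1: A = (b + zy)y = (5.77 + 3.1×7.12)×7.12 = 198.2 m²; P = b + 2y√(1+z²) = 5.77 + 2×7.12×3.257 = 52.15 m.
Hydraulic radius R = A/P = 198.2/52.15 = 3.801 m.
From Manning's equation, S = [nQ / (1 A R^(2/3))]² = [0.038 × 1330 / (1 × 198.2 × 3.801^(2/3))]² = 0.011.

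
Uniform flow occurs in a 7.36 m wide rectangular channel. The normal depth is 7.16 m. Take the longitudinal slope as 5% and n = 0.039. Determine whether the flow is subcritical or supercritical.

Flow area A = b·y = 7.36 × 7.16 = 52.7 m². Wetted perimeter P = b + 2y = 7.36 + 2×7.16 = 21.68 m.
Hydraulic radius R = A/P = 52.7/21.68 = 2.431 m.
V = (1/n) R^(2/3) √S = (1/0.039) × 2.431^(2/3) × √0.05 = 10.37 m/s. Hydraulic depth D_h = A/T = 52.7/7.36 = 7.16 m.
Froude number Fr = V/√(g·D_h) = 10.37/√(9.81×7.16) = 1.24, which is greater than 1, so the flow is supercritical.

supercritical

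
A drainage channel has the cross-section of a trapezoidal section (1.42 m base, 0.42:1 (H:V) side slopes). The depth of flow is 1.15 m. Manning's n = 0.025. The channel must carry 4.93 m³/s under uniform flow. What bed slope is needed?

S = 0.00689

With bottom width b = 1.42 m and side slope z = 0.42: A = (b + zy)y = (1.42 + 0.42×1.15)×1.15 = 2.188 m²; P = b + 2y√(1+z²) = 1.42 + 2×1.15×1.085 = 3.915 m.
Hydraulic radius R = A/P = 2.188/3.915 = 0.559 m.
From Manning's equation, S = [nQ / (1 A R^(2/3))]² = [0.025 × 4.93 / (1 × 2.188 × 0.559^(2/3))]² = 0.00689.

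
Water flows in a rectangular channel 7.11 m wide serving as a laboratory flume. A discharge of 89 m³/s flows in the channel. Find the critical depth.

y_c = 2.52 m

For a rectangular channel, critical depth y_c = (q²/g)^(1/3) where q = Q/b = 89/7.11 = 12.52 m²/s.
So y_c = (12.52²/9.81)^(1/3) = 2.52 m.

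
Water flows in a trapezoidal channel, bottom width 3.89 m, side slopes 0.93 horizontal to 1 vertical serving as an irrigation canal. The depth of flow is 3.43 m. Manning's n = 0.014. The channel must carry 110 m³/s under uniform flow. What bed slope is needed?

With bottom width b = 3.89 m and side slope z = 0.93: A = (b + zy)y = (3.89 + 0.93×3.43)×3.43 = 24.28 m²; P = b + 2y√(1+z²) = 3.89 + 2×3.43×1.366 = 13.26 m.
Hydraulic radius R = A/P = 24.28/13.26 = 1.832 m.
From Manning's equation, S = [nQ / (1 A R^(2/3))]² = [0.014 × 110 / (1 × 24.28 × 1.832^(2/3))]² = 0.00179.

S = 0.00179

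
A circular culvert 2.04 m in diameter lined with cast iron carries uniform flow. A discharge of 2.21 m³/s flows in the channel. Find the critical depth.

y_c = 0.698 m

At critical depth, Q² T / (g A³) = 1, i.e. A³/T = Q²/g = 2.21²/9.81 = 0.4979.
At y = 0.549 m: A³/T = 0.1968 — low.
At y = 0.875 m: A³/T = 1.19 — high.
At y = 0.698 m: A³/T = 0.4989 — close enough.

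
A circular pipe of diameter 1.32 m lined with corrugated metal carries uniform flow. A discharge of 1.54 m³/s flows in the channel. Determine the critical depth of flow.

y_c = 0.659 m

At critical depth, Q² T / (g A³) = 1, i.e. A³/T = Q²/g = 1.54²/9.81 = 0.2418.
Try y = 0.797 m: A³/T = 0.4991 — over.
Try y = 0.659 m: A³/T = 0.2413 — matches.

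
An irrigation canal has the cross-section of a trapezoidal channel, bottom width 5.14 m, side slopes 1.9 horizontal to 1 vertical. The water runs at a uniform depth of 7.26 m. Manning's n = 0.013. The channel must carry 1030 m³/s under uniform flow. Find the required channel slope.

With bottom width b = 5.14 m and side slope z = 1.9: A = (b + zy)y = (5.14 + 1.9×7.26)×7.26 = 137.5 m²; P = b + 2y√(1+z²) = 5.14 + 2×7.26×2.147 = 36.32 m.
Hydraulic radius R = A/P = 137.5/36.32 = 3.785 m.
From Manning's equation, S = [nQ / (1 A R^(2/3))]² = [0.013 × 1030 / (1 × 137.5 × 3.785^(2/3))]² = 0.00161.

S = 0.00161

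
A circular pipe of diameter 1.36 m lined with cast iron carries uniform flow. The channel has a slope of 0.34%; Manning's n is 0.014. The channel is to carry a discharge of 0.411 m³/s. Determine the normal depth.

Manning's equation rearranged: A R^(2/3) = nQ / (1·√S) = 0.014 × 0.411 / (√0.0034) = 0.09868.
Try y = 0.293 m: A R^(2/3) = 0.07201 — too small.
Try y = 0.426 m: A R^(2/3) = 0.1506 — too large.
Try y = 0.343 m: A R^(2/3) = 0.09864 — ≈ 0.09868.

y_n = 0.343 m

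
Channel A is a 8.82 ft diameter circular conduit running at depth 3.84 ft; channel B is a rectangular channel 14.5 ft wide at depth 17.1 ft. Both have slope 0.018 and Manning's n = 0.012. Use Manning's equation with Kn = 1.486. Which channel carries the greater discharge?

Channel A: For a circular section of diameter D = 8.82 ft at depth y = 3.84 ft, the central angle is θ = 2 arccos(1 − 2y/D) = 2.882 rad. Then A = (D²/8)(θ − sin θ) = 25.54 ft² and P = Dθ/2 = 12.71 ft. Hydraulic radius R = A/P = 25.54/12.71 = 2.009 ft. Q_A = (1.486/0.012)·25.54·2.009^(2/3)·√0.018 = 675.5 ft³/s.
Channel B: Flow area A = b·y = 14.5 × 17.1 = 248 ft². Wetted perimeter P = b + 2y = 14.5 + 2×17.1 = 48.7 ft. Hydraulic radius R = A/P = 248/48.7 = 5.091 ft. Q_B = (1.486/0.012)·248·5.091^(2/3)·√0.018 = 12190 ft³/s.
Q_A = 675.5 ft³/s vs Q_B = 12190 ft³/s, so channel B carries more.

channel B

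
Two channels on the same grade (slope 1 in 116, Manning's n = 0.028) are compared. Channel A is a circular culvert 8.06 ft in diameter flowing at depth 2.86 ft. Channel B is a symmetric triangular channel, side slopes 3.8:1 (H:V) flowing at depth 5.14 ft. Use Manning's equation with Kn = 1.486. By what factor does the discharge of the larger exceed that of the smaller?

Channel A: For a circular section of diameter D = 8.06 ft at depth y = 2.86 ft, the central angle is θ = 2 arccos(1 − 2y/D) = 2.552 rad. Then A = (D²/8)(θ − sin θ) = 16.22 ft² and P = Dθ/2 = 10.29 ft. Hydraulic radius R = A/P = 16.22/10.29 = 1.576 ft. Q_A = (1.486/0.028)·16.22·1.576^(2/3)·√0.008621 = 108.2 ft³/s.
Channel B: For a triangular section with side slope z = 3.8: A = zy² = 3.8×5.14² = 100.4 ft²; P = 2y√(1+z²) = 2×5.14×3.929 = 40.39 ft. Hydraulic radius R = A/P = 100.4/40.39 = 2.485 ft. Q_B = (1.486/0.028)·100.4·2.485^(2/3)·√0.008621 = 907.7 ft³/s.
The larger discharge is 907.7 ft³/s and the smaller is 108.2 ft³/s; the ratio is 8.39.

8.39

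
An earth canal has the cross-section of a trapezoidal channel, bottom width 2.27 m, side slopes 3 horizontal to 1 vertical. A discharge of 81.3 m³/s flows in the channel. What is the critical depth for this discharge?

y_c = 2.38 m

At critical depth, Q² T / (g A³) = 1, i.e. A³/T = Q²/g = 81.3²/9.81 = 673.8.
At y = 2.69 m: A³/T = 1169 — high.
At y = 1.85 m: A³/T = 226.5 — low.
At y = 2.38 m: A³/T = 678.7 — matches.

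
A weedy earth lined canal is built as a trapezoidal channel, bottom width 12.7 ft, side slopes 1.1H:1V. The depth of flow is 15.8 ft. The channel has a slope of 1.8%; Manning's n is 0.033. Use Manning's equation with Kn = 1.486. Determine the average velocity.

V = 24.1 ft/s

With bottom width b = 12.7 ft and side slope z = 1.1: A = (b + zy)y = (12.7 + 1.1×15.8)×15.8 = 475.3 ft²; P = b + 2y√(1+z²) = 12.7 + 2×15.8×1.487 = 59.68 ft.
Hydraulic radius R = A/P = 475.3/59.68 = 7.964 ft.
From Manning's equation, V = (1.486/n) R^(2/3) S^(1/2) = (1.486/0.033) × 7.964^(2/3) × 0.018^(1/2) = 24.1 ft/s.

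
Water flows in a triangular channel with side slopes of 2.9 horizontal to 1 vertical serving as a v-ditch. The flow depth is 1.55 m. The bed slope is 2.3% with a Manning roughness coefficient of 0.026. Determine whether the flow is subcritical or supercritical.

For a triangular section with side slope z = 2.9: A = zy² = 2.9×1.55² = 6.967 m²; P = 2y√(1+z²) = 2×1.55×3.068 = 9.509 m.
Hydraulic radius R = A/P = 6.967/9.509 = 0.7327 m.
V = (1/n) R^(2/3) √S = (1/0.026) × 0.7327^(2/3) × √0.023 = 4.741 m/s. Hydraulic depth D_h = A/T = 6.967/8.99 = 0.775 m.
Froude number Fr = V/√(g·D_h) = 4.741/√(9.81×0.775) = 1.72, which is greater than 1, so the flow is supercritical.

supercritical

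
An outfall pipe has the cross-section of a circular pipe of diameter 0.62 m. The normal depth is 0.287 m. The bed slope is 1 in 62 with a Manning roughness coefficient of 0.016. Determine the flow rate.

For a circular section of diameter D = 0.62 m at depth y = 0.287 m, the central angle is θ = 2 arccos(1 − 2y/D) = 2.993 rad. Then A = (D²/8)(θ − sin θ) = 0.1367 m² and P = Dθ/2 = 0.9279 m.
Hydraulic radius R = A/P = 0.1367/0.9279 = 0.1473 m.
Manning's equation: Q = (1/n) A R^(2/3) S^(1/2) = (1/0.016) × 0.1367 × 0.1473^(2/3) × 0.01613^(1/2) = 0.303 m³/s.

Q = 0.303 m³/s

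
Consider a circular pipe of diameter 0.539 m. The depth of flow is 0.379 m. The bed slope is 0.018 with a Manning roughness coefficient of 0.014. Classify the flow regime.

supercritical

For a circular section of diameter D = 0.539 m at depth y = 0.379 m, the central angle is θ = 2 arccos(1 − 2y/D) = 3.978 rad. Then A = (D²/8)(θ − sin θ) = 0.1714 m² and P = Dθ/2 = 1.072 m.
Hydraulic radius R = A/P = 0.1714/1.072 = 0.1599 m.
V = (1/n) R^(2/3) √S = (1/0.014) × 0.1599^(2/3) × √0.018 = 2.823 m/s. Hydraulic depth D_h = A/T = 0.1714/0.4925 = 0.3481 m.
Froude number Fr = V/√(g·D_h) = 2.823/√(9.81×0.3481) = 1.53, which is greater than 1, so the flow is supercritical.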